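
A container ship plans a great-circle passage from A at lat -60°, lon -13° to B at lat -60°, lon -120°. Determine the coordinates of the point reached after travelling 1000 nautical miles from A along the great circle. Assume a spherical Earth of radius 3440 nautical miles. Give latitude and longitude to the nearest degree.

Write both endpoints as unit vectors p₁, p₂ with components (cos φ cos λ, cos φ sin λ, sin φ).
The central angle between the endpoints is δ = arccos(p₁·p₂) ≈ 0.827 rad (47.4°). The total great-circle distance is δ·R ≈ 0.827 × 3440 ≈ 2846 nmi, so the target fraction is f = 1000/2846 ≈ 0.351.
Interpolate at f ≈ 0.351 with slerp weights a = sin((1−f)δ)/sin δ ≈ 0.694, b = sin(fδ)/sin δ ≈ 0.389.
p = a·p₁ + b·p₂ ≈ (0.241, -0.247, -0.939); φ = arcsin(p_z) ≈ -69.83°, λ = atan2(p_y, p_x) ≈ -45.67°.

≈ lat -70°, lon -46°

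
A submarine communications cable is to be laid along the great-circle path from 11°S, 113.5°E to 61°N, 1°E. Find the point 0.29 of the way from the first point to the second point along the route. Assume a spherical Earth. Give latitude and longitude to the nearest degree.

≈ 17°N, 98°E

Convert each endpoint to a unit vector on the sphere (x = cos φ cos λ, y = cos φ sin λ, z = sin φ).
The central angle between the endpoints is δ = arccos(p₁·p₂) ≈ 1.927 rad (110.4°).
Interpolate at f = 0.29 with slerp weights a = sin((1−f)δ)/sin δ ≈ 1.045, b = sin(fδ)/sin δ ≈ 0.566.
p = a·p₁ + b·p₂ ≈ (-0.135, 0.946, 0.295); φ = arcsin(p_z) ≈ 17.18°, λ = atan2(p_y, p_x) ≈ 98.12°.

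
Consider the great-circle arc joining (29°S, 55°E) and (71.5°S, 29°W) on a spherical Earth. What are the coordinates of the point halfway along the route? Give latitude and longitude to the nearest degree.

≈ (56°S, 36°E)

Convert each endpoint to a unit vector on the sphere (x = cos φ cos λ, y = cos φ sin λ, z = sin φ).
The central angle between the endpoints is δ = arccos(p₁·p₂) ≈ 1.060 rad (60.7°).
Interpolate at f = 1/2 with slerp weights a = sin((1−f)δ)/sin δ ≈ 0.580, b = sin(fδ)/sin δ ≈ 0.580.
p = a·p₁ + b·p₂ ≈ (0.452, 0.326, -0.831); φ = arcsin(p_z) ≈ -56.15°, λ = atan2(p_y, p_x) ≈ 35.83°.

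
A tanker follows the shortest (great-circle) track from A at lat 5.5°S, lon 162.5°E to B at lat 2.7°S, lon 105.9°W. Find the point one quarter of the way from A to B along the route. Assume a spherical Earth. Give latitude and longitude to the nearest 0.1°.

Convert each endpoint to a unit vector on the sphere (x = cos φ cos λ, y = cos φ sin λ, z = sin φ).
The central angle between the endpoints is δ = arccos(p₁·p₂) ≈ 1.594 rad (91.3°).
Interpolate at f = 1/4 with slerp weights a = sin((1−f)δ)/sin δ ≈ 0.931, b = sin(fδ)/sin δ ≈ 0.388.
p = a·p₁ + b·p₂ ≈ (-0.990, -0.094, -0.107); φ = arcsin(p_z) ≈ -6.17°, λ = atan2(p_y, p_x) ≈ -174.56°.

≈ lat 6.2°S, lon 174.6°W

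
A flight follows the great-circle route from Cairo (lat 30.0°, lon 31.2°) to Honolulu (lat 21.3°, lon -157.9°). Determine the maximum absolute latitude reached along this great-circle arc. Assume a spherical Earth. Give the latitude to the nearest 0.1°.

≈ 80.7°

The great circle lies in the plane with unit normal n̂ = (p₁ × p₂)/|p₁ × p₂|.
Here n̂_z ≈ +0.162; the vertex latitude is φ_max = arccos|n̂_z| ≈ 80.7°.
Check via Clairaut: cos φ_max = |cos φ₁| · sin C = cos(30.0°)·sin(10.8°) ≈ 0.162, again giving ≈ 80.7°.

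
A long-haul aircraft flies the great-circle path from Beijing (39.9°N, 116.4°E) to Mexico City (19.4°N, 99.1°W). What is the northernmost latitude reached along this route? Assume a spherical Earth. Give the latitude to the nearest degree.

The great circle lies in the plane with unit normal n̂ = (p₁ × p₂)/|p₁ × p₂|.
Here n̂_z ≈ +0.453; the vertex latitude is φ_max = arccos|n̂_z| ≈ 63.0°.

≈ 63°N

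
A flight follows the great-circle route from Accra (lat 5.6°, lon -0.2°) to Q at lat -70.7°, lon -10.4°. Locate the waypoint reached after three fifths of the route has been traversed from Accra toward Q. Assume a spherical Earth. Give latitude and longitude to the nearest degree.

Write both endpoints as unit vectors p₁, p₂ with components (cos φ cos λ, cos φ sin λ, sin φ).
The central angle between the endpoints is δ = arccos(p₁·p₂) ≈ 1.337 rad (76.6°).
Interpolate at f = 3/5 with slerp weights a = sin((1−f)δ)/sin δ ≈ 0.524, b = sin(fδ)/sin δ ≈ 0.739.
p = a·p₁ + b·p₂ ≈ (0.762, -0.046, -0.646); φ = arcsin(p_z) ≈ -40.27°, λ = atan2(p_y, p_x) ≈ -3.45°.

≈ lat -40°, lon -3°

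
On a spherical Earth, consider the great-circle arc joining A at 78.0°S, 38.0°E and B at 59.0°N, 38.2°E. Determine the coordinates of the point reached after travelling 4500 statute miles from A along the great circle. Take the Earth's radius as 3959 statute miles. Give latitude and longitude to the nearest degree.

From cos δ = sin φ₁ sin φ₂ + cos φ₁ cos φ₂ cos Δλ, the central angle is δ ≈ 2.391 rad (137.0°). The total great-circle distance is δ·R ≈ 2.391 × 3959 ≈ 9466 mi, so the target fraction is f = 4500/9466 ≈ 0.475.
Interpolate at f ≈ 0.475 with slerp weights a = sin((1−f)δ)/sin δ ≈ 1.394, b = sin(fδ)/sin δ ≈ 1.330.
p = a·p₁ + b·p₂ ≈ (0.767, 0.602, -0.223); φ = arcsin(p_z) ≈ -12.87°, λ = atan2(p_y, p_x) ≈ 38.14°.

≈ 13°S, 38°E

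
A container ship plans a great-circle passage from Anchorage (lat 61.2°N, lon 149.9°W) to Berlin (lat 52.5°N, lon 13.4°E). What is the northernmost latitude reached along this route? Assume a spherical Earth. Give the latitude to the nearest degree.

≈ 85°N

The great circle lies in the plane with unit normal n̂ = (p₁ × p₂)/|p₁ × p₂|.
Here n̂_z ≈ +0.093; the vertex latitude is φ_max = arccos|n̂_z| ≈ 84.7°.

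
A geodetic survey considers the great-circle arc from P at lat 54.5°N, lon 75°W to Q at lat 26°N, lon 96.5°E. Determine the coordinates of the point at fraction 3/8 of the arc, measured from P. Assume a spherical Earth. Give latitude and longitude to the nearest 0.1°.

Convert each endpoint to a unit vector on the sphere (x = cos φ cos λ, y = cos φ sin λ, z = sin φ).
The central angle between the endpoints is δ = arccos(p₁·p₂) ≈ 1.731 rad (99.2°).
Interpolate at f = 3/8 with slerp weights a = sin((1−f)δ)/sin δ ≈ 0.894, b = sin(fδ)/sin δ ≈ 0.612.
p = a·p₁ + b·p₂ ≈ (0.072, 0.045, 0.996); φ = arcsin(p_z) ≈ 85.12°, λ = atan2(p_y, p_x) ≈ 32.07°.

≈ lat 85.1°N, lon 32.1°E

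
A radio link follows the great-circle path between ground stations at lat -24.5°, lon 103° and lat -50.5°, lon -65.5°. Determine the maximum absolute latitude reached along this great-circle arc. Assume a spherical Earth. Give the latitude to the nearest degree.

≈ -83°

The great circle lies in the plane with unit normal n̂ = (p₁ × p₂)/|p₁ × p₂|.
Here n̂_z ≈ -0.119; the vertex latitude is φ_max = arccos|n̂_z| ≈ 83.2°.
Check via Clairaut: cos φ_max = |cos φ₁| · sin C = cos(24.5°)·sin(172.5°) ≈ 0.119, again giving ≈ 83.2°.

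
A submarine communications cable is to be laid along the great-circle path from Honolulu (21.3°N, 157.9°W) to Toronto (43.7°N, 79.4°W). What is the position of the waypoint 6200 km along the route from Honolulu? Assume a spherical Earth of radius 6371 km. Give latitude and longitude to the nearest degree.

The haversine formula gives a central angle δ ≈ 1.175 rad (67.3°) between the endpoints. The total great-circle distance is δ·R ≈ 1.175 × 6371 ≈ 7488 km, so the target fraction is f = 6200/7488 ≈ 0.828.
Interpolate at f ≈ 0.828 with slerp weights a = sin((1−f)δ)/sin δ ≈ 0.218, b = sin(fδ)/sin δ ≈ 0.896.
p = a·p₁ + b·p₂ ≈ (-0.069, -0.713, 0.698); φ = arcsin(p_z) ≈ 44.26°, λ = atan2(p_y, p_x) ≈ -95.50°.

≈ (44°N, 96°W)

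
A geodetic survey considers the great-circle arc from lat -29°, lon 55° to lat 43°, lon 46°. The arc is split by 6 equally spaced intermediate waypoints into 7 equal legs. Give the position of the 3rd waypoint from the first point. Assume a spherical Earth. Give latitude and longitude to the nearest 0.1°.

≈ lat 1.9°, lon 51.4°

Write both endpoints as unit vectors p₁, p₂ with components (cos φ cos λ, cos φ sin λ, sin φ).
The central angle between the endpoints is δ = arccos(p₁·p₂) ≈ 1.265 rad (72.5°).
Interpolate at f = 3/7 with slerp weights a = sin((1−f)δ)/sin δ ≈ 0.694, b = sin(fδ)/sin δ ≈ 0.541.
p = a·p₁ + b·p₂ ≈ (0.623, 0.782, 0.033); φ = arcsin(p_z) ≈ 1.87°, λ = atan2(p_y, p_x) ≈ 51.45°.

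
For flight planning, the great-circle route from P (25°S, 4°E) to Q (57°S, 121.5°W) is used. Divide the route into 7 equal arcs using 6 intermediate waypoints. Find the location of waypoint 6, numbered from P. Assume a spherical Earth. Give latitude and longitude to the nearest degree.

≈ (64°S, 101°W)

Convert each endpoint to a unit vector on the sphere (x = cos φ cos λ, y = cos φ sin λ, z = sin φ).
The central angle between the endpoints is δ = arccos(p₁·p₂) ≈ 1.503 rad (86.1°).
Interpolate at f = 6/7 with slerp weights a = sin((1−f)δ)/sin δ ≈ 0.214, b = sin(fδ)/sin δ ≈ 0.963.
p = a·p₁ + b·p₂ ≈ (-0.081, -0.433, -0.898); φ = arcsin(p_z) ≈ -63.83°, λ = atan2(p_y, p_x) ≈ -100.56°.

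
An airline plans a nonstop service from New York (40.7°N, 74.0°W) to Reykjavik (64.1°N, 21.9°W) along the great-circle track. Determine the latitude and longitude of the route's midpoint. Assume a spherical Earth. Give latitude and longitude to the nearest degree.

Convert each endpoint to a unit vector on the sphere (x = cos φ cos λ, y = cos φ sin λ, z = sin φ).
The central angle between the endpoints is δ = arccos(p₁·p₂) ≈ 0.660 rad (37.8°).
Interpolate at f = 1/2 with slerp weights a = sin((1−f)δ)/sin δ ≈ 0.529, b = sin(fδ)/sin δ ≈ 0.529.
p = a·p₁ + b·p₂ ≈ (0.325, -0.471, 0.820); φ = arcsin(p_z) ≈ 55.09°, λ = atan2(p_y, p_x) ≈ -55.44°.

≈ 55°N, 55°W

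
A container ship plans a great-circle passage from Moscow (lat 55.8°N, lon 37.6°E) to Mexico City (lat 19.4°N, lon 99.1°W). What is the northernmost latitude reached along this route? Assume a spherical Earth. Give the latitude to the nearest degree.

The great circle lies in the plane with unit normal n̂ = (p₁ × p₂)/|p₁ × p₂|.
Here n̂_z ≈ -0.366; the vertex latitude is φ_max = arccos|n̂_z| ≈ 68.5°.
Check via Clairaut: cos φ_max = |cos φ₁| · sin C = cos(55.8°)·sin(40.6°) ≈ 0.366, again giving ≈ 68.5°.

≈ 69°N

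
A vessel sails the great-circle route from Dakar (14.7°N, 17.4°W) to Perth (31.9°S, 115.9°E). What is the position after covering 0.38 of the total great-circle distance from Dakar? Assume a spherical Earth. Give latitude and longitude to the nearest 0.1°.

≈ 12.8°S, 26.0°E

Convert each endpoint to a unit vector on the sphere (x = cos φ cos λ, y = cos φ sin λ, z = sin φ).
The central angle between the endpoints is δ = arccos(p₁·p₂) ≈ 2.342 rad (134.2°).
Interpolate at f = 0.38 with slerp weights a = sin((1−f)δ)/sin δ ≈ 1.385, b = sin(fδ)/sin δ ≈ 1.084.
p = a·p₁ + b·p₂ ≈ (0.877, 0.427, -0.221); φ = arcsin(p_z) ≈ -12.79°, λ = atan2(p_y, p_x) ≈ 25.99°.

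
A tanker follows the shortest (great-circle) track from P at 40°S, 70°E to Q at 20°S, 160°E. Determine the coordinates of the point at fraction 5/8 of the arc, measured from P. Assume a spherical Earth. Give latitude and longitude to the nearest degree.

Convert each endpoint to a unit vector on the sphere (x = cos φ cos λ, y = cos φ sin λ, z = sin φ).
The central angle between the endpoints is δ = arccos(p₁·p₂) ≈ 1.349 rad (77.3°).
Interpolate at f = 5/8 with slerp weights a = sin((1−f)δ)/sin δ ≈ 0.497, b = sin(fδ)/sin δ ≈ 0.766.
p = a·p₁ + b·p₂ ≈ (-0.546, 0.604, -0.581); φ = arcsin(p_z) ≈ -35.53°, λ = atan2(p_y, p_x) ≈ 132.12°.

≈ 36°S, 132°E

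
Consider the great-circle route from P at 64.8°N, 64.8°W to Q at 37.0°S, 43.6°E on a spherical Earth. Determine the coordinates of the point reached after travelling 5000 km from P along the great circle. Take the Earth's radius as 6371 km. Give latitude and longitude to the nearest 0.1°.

From cos δ = sin φ₁ sin φ₂ + cos φ₁ cos φ₂ cos Δλ, the central angle is δ ≈ 2.281 rad (130.7°). The total great-circle distance is δ·R ≈ 2.281 × 6371 ≈ 14531 km, so the target fraction is f = 5000/14531 ≈ 0.344.
Interpolate at f ≈ 0.344 with slerp weights a = sin((1−f)δ)/sin δ ≈ 1.315, b = sin(fδ)/sin δ ≈ 0.932.
p = a·p₁ + b·p₂ ≈ (0.777, 0.007, 0.629); φ = arcsin(p_z) ≈ 38.98°, λ = atan2(p_y, p_x) ≈ 0.49°.

≈ 39.0°N, 0.5°E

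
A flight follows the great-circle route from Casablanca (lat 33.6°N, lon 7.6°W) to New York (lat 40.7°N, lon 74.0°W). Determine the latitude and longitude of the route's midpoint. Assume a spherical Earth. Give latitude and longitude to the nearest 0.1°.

≈ lat 42.1°N, lon 39.0°W

Write both endpoints as unit vectors p₁, p₂ with components (cos φ cos λ, cos φ sin λ, sin φ).
The central angle between the endpoints is δ = arccos(p₁·p₂) ≈ 0.910 rad (52.1°).
Interpolate at f = 1/2 with slerp weights a = sin((1−f)δ)/sin δ ≈ 0.557, b = sin(fδ)/sin δ ≈ 0.557.
p = a·p₁ + b·p₂ ≈ (0.576, -0.467, 0.671); φ = arcsin(p_z) ≈ 42.15°, λ = atan2(p_y, p_x) ≈ -39.04°.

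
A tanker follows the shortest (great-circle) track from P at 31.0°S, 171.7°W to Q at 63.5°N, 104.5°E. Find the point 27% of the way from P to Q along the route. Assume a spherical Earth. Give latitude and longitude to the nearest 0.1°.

From cos δ = sin φ₁ sin φ₂ + cos φ₁ cos φ₂ cos Δλ, the central angle is δ ≈ 2.004 rad (114.8°).
Interpolate at f = 0.27 with slerp weights a = sin((1−f)δ)/sin δ ≈ 1.095, b = sin(fδ)/sin δ ≈ 0.567.
p = a·p₁ + b·p₂ ≈ (-0.992, 0.110, -0.056); φ = arcsin(p_z) ≈ -3.23°, λ = atan2(p_y, p_x) ≈ 173.70°.

≈ 3.2°S, 173.7°E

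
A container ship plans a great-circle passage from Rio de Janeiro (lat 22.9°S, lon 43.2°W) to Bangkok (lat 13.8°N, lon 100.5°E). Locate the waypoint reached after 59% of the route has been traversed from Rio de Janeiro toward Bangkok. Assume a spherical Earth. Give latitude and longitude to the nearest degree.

≈ lat 10°S, lon 46°E

Write both endpoints as unit vectors p₁, p₂ with components (cos φ cos λ, cos φ sin λ, sin φ).
The central angle between the endpoints is δ = arccos(p₁·p₂) ≈ 2.521 rad (144.5°).
Interpolate at f = 0.59 with slerp weights a = sin((1−f)δ)/sin δ ≈ 1.479, b = sin(fδ)/sin δ ≈ 1.715.
p = a·p₁ + b·p₂ ≈ (0.689, 0.705, -0.166); φ = arcsin(p_z) ≈ -9.57°, λ = atan2(p_y, p_x) ≈ 45.64°.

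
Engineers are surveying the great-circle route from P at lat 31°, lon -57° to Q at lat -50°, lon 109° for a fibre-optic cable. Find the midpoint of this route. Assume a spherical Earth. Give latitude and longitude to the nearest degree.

The haversine formula gives a central angle δ ≈ 2.763 rad (158.3°) between the endpoints.
Interpolate at f = 1/2 with slerp weights a = sin((1−f)δ)/sin δ ≈ 2.657, b = sin(fδ)/sin δ ≈ 2.657.
p = a·p₁ + b·p₂ ≈ (0.684, -0.295, -0.667); φ = arcsin(p_z) ≈ -41.82°, λ = atan2(p_y, p_x) ≈ -23.33°.

≈ lat -42°, lon -23°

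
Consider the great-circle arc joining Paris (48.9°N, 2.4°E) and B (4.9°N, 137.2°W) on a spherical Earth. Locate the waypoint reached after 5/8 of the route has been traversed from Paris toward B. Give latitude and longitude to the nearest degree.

≈ (42°N, 111°W)

Write both endpoints as unit vectors p₁, p₂ with components (cos φ cos λ, cos φ sin λ, sin φ).
The central angle between the endpoints is δ = arccos(p₁·p₂) ≈ 2.020 rad (115.7°).
Interpolate at f = 5/8 with slerp weights a = sin((1−f)δ)/sin δ ≈ 0.763, b = sin(fδ)/sin δ ≈ 1.058.
p = a·p₁ + b·p₂ ≈ (-0.272, -0.695, 0.665); φ = arcsin(p_z) ≈ 41.70°, λ = atan2(p_y, p_x) ≈ -111.39°.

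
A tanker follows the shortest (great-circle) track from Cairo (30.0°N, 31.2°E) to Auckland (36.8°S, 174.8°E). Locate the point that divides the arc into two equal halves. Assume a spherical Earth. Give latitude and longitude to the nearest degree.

The haversine formula gives a central angle δ ≈ 2.602 rad (149.1°) between the endpoints.
Interpolate at f = 1/2 with slerp weights a = sin((1−f)δ)/sin δ ≈ 1.874, b = sin(fδ)/sin δ ≈ 1.874.
p = a·p₁ + b·p₂ ≈ (-0.106, 0.977, -0.186); φ = arcsin(p_z) ≈ -10.70°, λ = atan2(p_y, p_x) ≈ 96.21°.

≈ 11°S, 96°E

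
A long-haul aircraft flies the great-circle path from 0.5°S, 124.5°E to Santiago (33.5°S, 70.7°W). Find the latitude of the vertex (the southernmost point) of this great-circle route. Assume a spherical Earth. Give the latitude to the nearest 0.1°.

≈ 68.6°S

The great circle lies in the plane with unit normal n̂ = (p₁ × p₂)/|p₁ × p₂|.
Here n̂_z ≈ +0.364; the vertex latitude is φ_max = arccos|n̂_z| ≈ 68.6°.
Check via Clairaut: cos φ_max = |cos φ₁| · sin C = cos(0.5°)·sin(158.6°) ≈ 0.364, again giving ≈ 68.6°.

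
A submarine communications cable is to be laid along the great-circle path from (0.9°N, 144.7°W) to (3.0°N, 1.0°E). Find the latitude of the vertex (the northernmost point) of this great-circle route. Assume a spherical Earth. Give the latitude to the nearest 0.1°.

The great circle lies in the plane with unit normal n̂ = (p₁ × p₂)/|p₁ × p₂|.
Here n̂_z ≈ +0.993; the vertex latitude is φ_max = arccos|n̂_z| ≈ 6.7°.

≈ 6.7°N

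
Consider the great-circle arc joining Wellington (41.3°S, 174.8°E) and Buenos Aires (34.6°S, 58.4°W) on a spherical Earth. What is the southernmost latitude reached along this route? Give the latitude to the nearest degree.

≈ 60°S

The great circle lies in the plane with unit normal n̂ = (p₁ × p₂)/|p₁ × p₂|.
Here n̂_z ≈ +0.495; the vertex latitude is φ_max = arccos|n̂_z| ≈ 60.3°.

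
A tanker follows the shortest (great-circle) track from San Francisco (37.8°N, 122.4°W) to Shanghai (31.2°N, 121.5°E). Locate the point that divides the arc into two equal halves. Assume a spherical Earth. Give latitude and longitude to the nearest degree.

The haversine formula gives a central angle δ ≈ 1.551 rad (88.8°) between the endpoints.
Interpolate at f = 1/2 with slerp weights a = sin((1−f)δ)/sin δ ≈ 0.700, b = sin(fδ)/sin δ ≈ 0.700.
p = a·p₁ + b·p₂ ≈ (-0.609, 0.044, 0.792); φ = arcsin(p_z) ≈ 52.35°, λ = atan2(p_y, p_x) ≈ 175.91°.

≈ 52°N, 176°E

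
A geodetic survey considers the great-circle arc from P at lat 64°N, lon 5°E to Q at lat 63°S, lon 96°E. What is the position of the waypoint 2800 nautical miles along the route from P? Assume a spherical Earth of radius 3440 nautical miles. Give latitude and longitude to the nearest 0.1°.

≈ lat 24.3°N, lon 42.5°E

Convert each endpoint to a unit vector on the sphere (x = cos φ cos λ, y = cos φ sin λ, z = sin φ).
The central angle between the endpoints is δ = arccos(p₁·p₂) ≈ 2.505 rad (143.5°). The total great-circle distance is δ·R ≈ 2.505 × 3440 ≈ 8618 nmi, so the target fraction is f = 2800/8618 ≈ 0.325.
Interpolate at f ≈ 0.325 with slerp weights a = sin((1−f)δ)/sin δ ≈ 1.671, b = sin(fδ)/sin δ ≈ 1.223.
p = a·p₁ + b·p₂ ≈ (0.672, 0.616, 0.411); φ = arcsin(p_z) ≈ 24.30°, λ = atan2(p_y, p_x) ≈ 42.54°.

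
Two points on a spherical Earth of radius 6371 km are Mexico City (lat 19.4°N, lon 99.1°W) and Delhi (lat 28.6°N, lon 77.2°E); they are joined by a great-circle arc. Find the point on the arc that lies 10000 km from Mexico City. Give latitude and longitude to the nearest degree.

≈ lat 70°N, lon 68°E

The haversine formula gives a central angle δ ≈ 2.302 rad (131.9°) between the endpoints. The total great-circle distance is δ·R ≈ 2.302 × 6371 ≈ 14663 km, so the target fraction is f = 10000/14663 ≈ 0.682.
Interpolate at f ≈ 0.682 with slerp weights a = sin((1−f)δ)/sin δ ≈ 0.897, b = sin(fδ)/sin δ ≈ 1.343.
p = a·p₁ + b·p₂ ≈ (0.127, 0.314, 0.941); φ = arcsin(p_z) ≈ 70.20°, λ = atan2(p_y, p_x) ≈ 67.92°.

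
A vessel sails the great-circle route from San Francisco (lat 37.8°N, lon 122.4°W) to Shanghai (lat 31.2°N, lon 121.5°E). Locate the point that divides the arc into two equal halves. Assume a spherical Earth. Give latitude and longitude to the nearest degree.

≈ lat 52°N, lon 176°E

The haversine formula gives a central angle δ ≈ 1.551 rad (88.8°) between the endpoints.
Interpolate at f = 1/2 with slerp weights a = sin((1−f)δ)/sin δ ≈ 0.700, b = sin(fδ)/sin δ ≈ 0.700.
p = a·p₁ + b·p₂ ≈ (-0.609, 0.044, 0.792); φ = arcsin(p_z) ≈ 52.35°, λ = atan2(p_y, p_x) ≈ 175.91°.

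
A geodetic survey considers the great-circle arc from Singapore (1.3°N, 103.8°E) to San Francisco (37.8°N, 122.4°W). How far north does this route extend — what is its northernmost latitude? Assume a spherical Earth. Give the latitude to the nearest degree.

The great circle lies in the plane with unit normal n̂ = (p₁ × p₂)/|p₁ × p₂|.
Here n̂_z ≈ +0.674; the vertex latitude is φ_max = arccos|n̂_z| ≈ 47.6°.

≈ 48°N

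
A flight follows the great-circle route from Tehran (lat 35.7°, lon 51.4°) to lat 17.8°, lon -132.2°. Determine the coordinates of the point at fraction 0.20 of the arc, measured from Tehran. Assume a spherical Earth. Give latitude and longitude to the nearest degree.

≈ lat 61°, lon 55°

Convert each endpoint to a unit vector on the sphere (x = cos φ cos λ, y = cos φ sin λ, z = sin φ).
The central angle between the endpoints is δ = arccos(p₁·p₂) ≈ 2.206 rad (126.4°).
Interpolate at f = 0.20 with slerp weights a = sin((1−f)δ)/sin δ ≈ 1.219, b = sin(fδ)/sin δ ≈ 0.530.
p = a·p₁ + b·p₂ ≈ (0.278, 0.399, 0.873); φ = arcsin(p_z) ≈ 60.87°, λ = atan2(p_y, p_x) ≈ 55.13°.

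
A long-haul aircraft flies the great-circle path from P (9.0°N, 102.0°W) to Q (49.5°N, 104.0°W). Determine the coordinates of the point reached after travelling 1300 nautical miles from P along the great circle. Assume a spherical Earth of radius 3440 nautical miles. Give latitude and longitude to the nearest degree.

≈ (31°N, 103°W)

Convert each endpoint to a unit vector on the sphere (x = cos φ cos λ, y = cos φ sin λ, z = sin φ).
The central angle between the endpoints is δ = arccos(p₁·p₂) ≈ 0.707 rad (40.5°). The total great-circle distance is δ·R ≈ 0.707 × 3440 ≈ 2434 nmi, so the target fraction is f = 1300/2434 ≈ 0.534.
Interpolate at f ≈ 0.534 with slerp weights a = sin((1−f)δ)/sin δ ≈ 0.498, b = sin(fδ)/sin δ ≈ 0.568.
p = a·p₁ + b·p₂ ≈ (-0.191, -0.839, 0.510); φ = arcsin(p_z) ≈ 30.64°, λ = atan2(p_y, p_x) ≈ -102.86°.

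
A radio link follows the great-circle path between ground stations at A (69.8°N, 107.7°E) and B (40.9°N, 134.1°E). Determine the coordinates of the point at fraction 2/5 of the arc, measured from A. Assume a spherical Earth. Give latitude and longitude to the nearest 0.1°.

Convert each endpoint to a unit vector on the sphere (x = cos φ cos λ, y = cos φ sin λ, z = sin φ).
The central angle between the endpoints is δ = arccos(p₁·p₂) ≈ 0.558 rad (32.0°).
Interpolate at f = 2/5 with slerp weights a = sin((1−f)δ)/sin δ ≈ 0.621, b = sin(fδ)/sin δ ≈ 0.418.
p = a·p₁ + b·p₂ ≈ (-0.285, 0.431, 0.856); φ = arcsin(p_z) ≈ 58.88°, λ = atan2(p_y, p_x) ≈ 123.48°.

≈ (58.9°N, 123.5°E)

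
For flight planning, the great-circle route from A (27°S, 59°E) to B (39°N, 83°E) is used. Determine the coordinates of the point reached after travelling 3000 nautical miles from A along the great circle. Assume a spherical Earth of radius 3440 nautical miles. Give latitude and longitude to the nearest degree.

Write both endpoints as unit vectors p₁, p₂ with components (cos φ cos λ, cos φ sin λ, sin φ).
The central angle between the endpoints is δ = arccos(p₁·p₂) ≈ 1.217 rad (69.7°). The total great-circle distance is δ·R ≈ 1.217 × 3440 ≈ 4185 nmi, so the target fraction is f = 3000/4185 ≈ 0.717.
Interpolate at f ≈ 0.717 with slerp weights a = sin((1−f)δ)/sin δ ≈ 0.360, b = sin(fδ)/sin δ ≈ 0.816.
p = a·p₁ + b·p₂ ≈ (0.243, 0.905, 0.350); φ = arcsin(p_z) ≈ 20.51°, λ = atan2(p_y, p_x) ≈ 74.99°.

≈ (21°N, 75°E)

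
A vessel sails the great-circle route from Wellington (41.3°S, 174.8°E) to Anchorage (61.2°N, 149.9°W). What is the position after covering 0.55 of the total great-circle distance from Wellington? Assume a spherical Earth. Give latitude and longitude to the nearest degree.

≈ (16°N, 170°W)

The haversine formula gives a central angle δ ≈ 1.858 rad (106.4°) between the endpoints.
Interpolate at f = 0.55 with slerp weights a = sin((1−f)δ)/sin δ ≈ 0.774, b = sin(fδ)/sin δ ≈ 0.889.
p = a·p₁ + b·p₂ ≈ (-0.949, -0.162, 0.269); φ = arcsin(p_z) ≈ 15.59°, λ = atan2(p_y, p_x) ≈ -170.31°.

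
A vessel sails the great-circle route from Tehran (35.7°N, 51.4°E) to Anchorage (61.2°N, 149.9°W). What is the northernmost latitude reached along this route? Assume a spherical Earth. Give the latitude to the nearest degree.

The great circle lies in the plane with unit normal n̂ = (p₁ × p₂)/|p₁ × p₂|.
Here n̂_z ≈ +0.144; the vertex latitude is φ_max = arccos|n̂_z| ≈ 81.7°.
Check via Clairaut: cos φ_max = |cos φ₁| · sin C = cos(35.7°)·sin(10.2°) ≈ 0.144, again giving ≈ 81.7°.

≈ 82°N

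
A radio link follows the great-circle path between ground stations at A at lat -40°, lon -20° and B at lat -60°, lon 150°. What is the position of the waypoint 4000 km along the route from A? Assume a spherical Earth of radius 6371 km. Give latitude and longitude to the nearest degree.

≈ lat -76°, lon -8°

From cos δ = sin φ₁ sin φ₂ + cos φ₁ cos φ₂ cos Δλ, the central angle is δ ≈ 1.390 rad (79.7°). The total great-circle distance is δ·R ≈ 1.390 × 6371 ≈ 8858 km, so the target fraction is f = 4000/8858 ≈ 0.452.
Interpolate at f ≈ 0.452 with slerp weights a = sin((1−f)δ)/sin δ ≈ 0.702, b = sin(fδ)/sin δ ≈ 0.597.
p = a·p₁ + b·p₂ ≈ (0.247, -0.035, -0.968); φ = arcsin(p_z) ≈ -75.56°, λ = atan2(p_y, p_x) ≈ -8.00°.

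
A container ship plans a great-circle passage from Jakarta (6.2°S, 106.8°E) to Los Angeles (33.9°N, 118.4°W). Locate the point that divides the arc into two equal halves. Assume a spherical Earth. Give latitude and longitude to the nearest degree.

The haversine formula gives a central angle δ ≈ 2.267 rad (129.9°) between the endpoints.
Interpolate at f = 1/2 with slerp weights a = sin((1−f)δ)/sin δ ≈ 1.181, b = sin(fδ)/sin δ ≈ 1.181.
p = a·p₁ + b·p₂ ≈ (-0.806, 0.262, 0.531); φ = arcsin(p_z) ≈ 32.09°, λ = atan2(p_y, p_x) ≈ 162.00°.

≈ 32°N, 162°E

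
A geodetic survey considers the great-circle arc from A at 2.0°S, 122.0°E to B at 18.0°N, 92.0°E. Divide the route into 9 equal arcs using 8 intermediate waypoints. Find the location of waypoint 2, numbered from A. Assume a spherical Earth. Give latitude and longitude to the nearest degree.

≈ 3°N, 116°E

Write both endpoints as unit vectors p₁, p₂ with components (cos φ cos λ, cos φ sin λ, sin φ).
The central angle between the endpoints is δ = arccos(p₁·p₂) ≈ 0.623 rad (35.7°).
Interpolate at f = 2/9 with slerp weights a = sin((1−f)δ)/sin δ ≈ 0.798, b = sin(fδ)/sin δ ≈ 0.237.
p = a·p₁ + b·p₂ ≈ (-0.431, 0.901, 0.045); φ = arcsin(p_z) ≈ 2.59°, λ = atan2(p_y, p_x) ≈ 115.54°.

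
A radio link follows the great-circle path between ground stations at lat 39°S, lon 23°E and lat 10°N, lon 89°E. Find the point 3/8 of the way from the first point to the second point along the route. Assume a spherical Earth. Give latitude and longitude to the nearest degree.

The haversine formula gives a central angle δ ≈ 1.367 rad (78.3°) between the endpoints.
Interpolate at f = 3/8 with slerp weights a = sin((1−f)δ)/sin δ ≈ 0.770, b = sin(fδ)/sin δ ≈ 0.501.
p = a·p₁ + b·p₂ ≈ (0.560, 0.727, -0.398); φ = arcsin(p_z) ≈ -23.44°, λ = atan2(p_y, p_x) ≈ 52.42°.

≈ lat 23°S, lon 52°E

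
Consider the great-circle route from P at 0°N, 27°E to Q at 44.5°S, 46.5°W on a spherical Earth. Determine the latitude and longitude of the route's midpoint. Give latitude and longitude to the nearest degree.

Convert each endpoint to a unit vector on the sphere (x = cos φ cos λ, y = cos φ sin λ, z = sin φ).
The central angle between the endpoints is δ = arccos(p₁·p₂) ≈ 1.367 rad (78.3°).
Interpolate at f = 1/2 with slerp weights a = sin((1−f)δ)/sin δ ≈ 0.645, b = sin(fδ)/sin δ ≈ 0.645.
p = a·p₁ + b·p₂ ≈ (0.891, -0.041, -0.452); φ = arcsin(p_z) ≈ -26.87°, λ = atan2(p_y, p_x) ≈ -2.63°.

≈ 27°S, 3°W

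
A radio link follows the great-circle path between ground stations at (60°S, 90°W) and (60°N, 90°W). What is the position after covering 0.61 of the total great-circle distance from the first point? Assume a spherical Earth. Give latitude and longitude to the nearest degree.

The haversine formula gives a central angle δ ≈ 2.094 rad (120.0°) between the endpoints.
Interpolate at f = 0.61 with slerp weights a = sin((1−f)δ)/sin δ ≈ 0.842, b = sin(fδ)/sin δ ≈ 1.105.
p = a·p₁ + b·p₂ ≈ (0.000, -0.974, 0.228); φ = arcsin(p_z) ≈ 13.20°, λ = atan2(p_y, p_x) ≈ -90.00°.

≈ (13°N, 90°W)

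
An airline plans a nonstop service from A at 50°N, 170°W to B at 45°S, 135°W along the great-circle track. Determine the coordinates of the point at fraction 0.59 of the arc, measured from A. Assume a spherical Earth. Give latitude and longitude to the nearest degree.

From cos δ = sin φ₁ sin φ₂ + cos φ₁ cos φ₂ cos Δλ, the central angle is δ ≈ 1.741 rad (99.8°).
Interpolate at f = 0.59 with slerp weights a = sin((1−f)δ)/sin δ ≈ 0.664, b = sin(fδ)/sin δ ≈ 0.868.
p = a·p₁ + b·p₂ ≈ (-0.855, -0.508, -0.105); φ = arcsin(p_z) ≈ -6.04°, λ = atan2(p_y, p_x) ≈ -149.26°.

≈ 6°S, 149°W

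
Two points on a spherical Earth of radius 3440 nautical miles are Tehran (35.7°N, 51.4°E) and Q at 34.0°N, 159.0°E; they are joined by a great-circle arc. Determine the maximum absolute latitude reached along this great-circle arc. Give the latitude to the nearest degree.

≈ 50°N

The great circle lies in the plane with unit normal n̂ = (p₁ × p₂)/|p₁ × p₂|.
Here n̂_z ≈ +0.647; the vertex latitude is φ_max = arccos|n̂_z| ≈ 49.7°.
Check via Clairaut: cos φ_max = |cos φ₁| · sin C = cos(35.7°)·sin(52.8°) ≈ 0.647, again giving ≈ 49.7°.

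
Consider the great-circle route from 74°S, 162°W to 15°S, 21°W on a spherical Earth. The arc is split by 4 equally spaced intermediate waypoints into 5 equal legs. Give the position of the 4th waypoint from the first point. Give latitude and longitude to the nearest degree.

Convert each endpoint to a unit vector on the sphere (x = cos φ cos λ, y = cos φ sin λ, z = sin φ).
The central angle between the endpoints is δ = arccos(p₁·p₂) ≈ 1.529 rad (87.6°).
Interpolate at f = 4/5 with slerp weights a = sin((1−f)δ)/sin δ ≈ 0.301, b = sin(fδ)/sin δ ≈ 0.941.
p = a·p₁ + b·p₂ ≈ (0.770, -0.351, -0.533); φ = arcsin(p_z) ≈ -32.22°, λ = atan2(p_y, p_x) ≈ -24.54°.

≈ 32°S, 25°W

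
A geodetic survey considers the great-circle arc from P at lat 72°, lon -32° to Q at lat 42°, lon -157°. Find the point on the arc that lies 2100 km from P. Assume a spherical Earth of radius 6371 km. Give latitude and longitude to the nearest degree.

≈ lat 76°, lon -104°

From cos δ = sin φ₁ sin φ₂ + cos φ₁ cos φ₂ cos Δλ, the central angle is δ ≈ 1.042 rad (59.7°). The total great-circle distance is δ·R ≈ 1.042 × 6371 ≈ 6637 km, so the target fraction is f = 2100/6637 ≈ 0.316.
Interpolate at f ≈ 0.316 with slerp weights a = sin((1−f)δ)/sin δ ≈ 0.757, b = sin(fδ)/sin δ ≈ 0.375.
p = a·p₁ + b·p₂ ≈ (-0.058, -0.233, 0.971); φ = arcsin(p_z) ≈ 76.12°, λ = atan2(p_y, p_x) ≈ -104.01°.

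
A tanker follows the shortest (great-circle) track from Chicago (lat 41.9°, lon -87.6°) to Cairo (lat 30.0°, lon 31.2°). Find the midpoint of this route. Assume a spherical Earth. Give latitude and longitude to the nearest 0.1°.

Convert each endpoint to a unit vector on the sphere (x = cos φ cos λ, y = cos φ sin λ, z = sin φ).
The central angle between the endpoints is δ = arccos(p₁·p₂) ≈ 1.547 rad (88.7°).
Interpolate at f = 1/2 with slerp weights a = sin((1−f)δ)/sin δ ≈ 0.699, b = sin(fδ)/sin δ ≈ 0.699.
p = a·p₁ + b·p₂ ≈ (0.540, -0.206, 0.816); φ = arcsin(p_z) ≈ 54.72°, λ = atan2(p_y, p_x) ≈ -20.92°.

≈ lat 54.7°, lon -20.9°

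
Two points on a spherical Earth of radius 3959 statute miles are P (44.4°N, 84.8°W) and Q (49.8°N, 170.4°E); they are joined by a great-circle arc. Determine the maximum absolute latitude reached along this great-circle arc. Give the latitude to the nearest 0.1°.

The great circle lies in the plane with unit normal n̂ = (p₁ × p₂)/|p₁ × p₂|.
Here n̂_z ≈ -0.490; the vertex latitude is φ_max = arccos|n̂_z| ≈ 60.6°.

≈ 60.6°N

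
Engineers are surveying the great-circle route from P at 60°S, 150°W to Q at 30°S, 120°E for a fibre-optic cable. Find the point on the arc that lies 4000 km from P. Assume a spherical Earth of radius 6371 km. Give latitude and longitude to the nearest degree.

Convert each endpoint to a unit vector on the sphere (x = cos φ cos λ, y = cos φ sin λ, z = sin φ).
The central angle between the endpoints is δ = arccos(p₁·p₂) ≈ 1.123 rad (64.3°). The total great-circle distance is δ·R ≈ 1.123 × 6371 ≈ 7154 km, so the target fraction is f = 4000/7154 ≈ 0.559.
Interpolate at f ≈ 0.559 with slerp weights a = sin((1−f)δ)/sin δ ≈ 0.527, b = sin(fδ)/sin δ ≈ 0.652.
p = a·p₁ + b·p₂ ≈ (-0.510, 0.357, -0.782); φ = arcsin(p_z) ≈ -51.47°, λ = atan2(p_y, p_x) ≈ 145.03°.

≈ 51°S, 145°E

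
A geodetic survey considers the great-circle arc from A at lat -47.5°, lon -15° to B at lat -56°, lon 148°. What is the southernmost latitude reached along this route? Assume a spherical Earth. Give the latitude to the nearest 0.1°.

The great circle lies in the plane with unit normal n̂ = (p₁ × p₂)/|p₁ × p₂|.
Here n̂_z ≈ +0.114; the vertex latitude is φ_max = arccos|n̂_z| ≈ 83.4°.
Check via Clairaut: cos φ_max = |cos φ₁| · sin C = cos(47.5°)·sin(170.3°) ≈ 0.114, again giving ≈ 83.4°.

≈ -83.4°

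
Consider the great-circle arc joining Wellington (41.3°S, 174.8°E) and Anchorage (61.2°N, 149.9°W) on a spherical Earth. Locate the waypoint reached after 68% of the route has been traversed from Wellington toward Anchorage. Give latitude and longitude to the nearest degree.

Convert each endpoint to a unit vector on the sphere (x = cos φ cos λ, y = cos φ sin λ, z = sin φ).
The central angle between the endpoints is δ = arccos(p₁·p₂) ≈ 1.858 rad (106.4°).
Interpolate at f = 0.68 with slerp weights a = sin((1−f)δ)/sin δ ≈ 0.584, b = sin(fδ)/sin δ ≈ 0.994.
p = a·p₁ + b·p₂ ≈ (-0.851, -0.200, 0.485); φ = arcsin(p_z) ≈ 29.04°, λ = atan2(p_y, p_x) ≈ -166.75°.

≈ (29°N, 167°W)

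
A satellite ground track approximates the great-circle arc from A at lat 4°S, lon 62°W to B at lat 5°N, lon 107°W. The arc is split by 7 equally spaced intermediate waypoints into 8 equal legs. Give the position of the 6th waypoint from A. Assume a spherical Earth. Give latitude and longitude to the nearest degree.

≈ lat 3°N, lon 96°W

Write both endpoints as unit vectors p₁, p₂ with components (cos φ cos λ, cos φ sin λ, sin φ).
The central angle between the endpoints is δ = arccos(p₁·p₂) ≈ 0.800 rad (45.8°).
Interpolate at f = 6/8 with slerp weights a = sin((1−f)δ)/sin δ ≈ 0.277, b = sin(fδ)/sin δ ≈ 0.787.
p = a·p₁ + b·p₂ ≈ (-0.100, -0.994, 0.049); φ = arcsin(p_z) ≈ 2.82°, λ = atan2(p_y, p_x) ≈ -95.72°.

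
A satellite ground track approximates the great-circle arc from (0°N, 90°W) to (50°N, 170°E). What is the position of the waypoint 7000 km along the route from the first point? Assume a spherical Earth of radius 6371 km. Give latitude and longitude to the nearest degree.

Convert each endpoint to a unit vector on the sphere (x = cos φ cos λ, y = cos φ sin λ, z = sin φ).
The central angle between the endpoints is δ = arccos(p₁·p₂) ≈ 1.683 rad (96.4°). The total great-circle distance is δ·R ≈ 1.683 × 6371 ≈ 10720 km, so the target fraction is f = 7000/10720 ≈ 0.653.
Interpolate at f ≈ 0.653 with slerp weights a = sin((1−f)δ)/sin δ ≈ 0.555, b = sin(fδ)/sin δ ≈ 0.896.
p = a·p₁ + b·p₂ ≈ (-0.567, -0.455, 0.687); φ = arcsin(p_z) ≈ 43.36°, λ = atan2(p_y, p_x) ≈ -141.29°.

≈ (43°N, 141°W)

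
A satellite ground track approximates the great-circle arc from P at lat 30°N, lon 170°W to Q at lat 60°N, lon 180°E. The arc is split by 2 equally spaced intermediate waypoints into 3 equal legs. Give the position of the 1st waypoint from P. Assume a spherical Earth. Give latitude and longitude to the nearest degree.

≈ lat 40°N, lon 172°W

Write both endpoints as unit vectors p₁, p₂ with components (cos φ cos λ, cos φ sin λ, sin φ).
The central angle between the endpoints is δ = arccos(p₁·p₂) ≈ 0.537 rad (30.7°).
Interpolate at f = 1/3 with slerp weights a = sin((1−f)δ)/sin δ ≈ 0.685, b = sin(fδ)/sin δ ≈ 0.348.
p = a·p₁ + b·p₂ ≈ (-0.758, -0.103, 0.644); φ = arcsin(p_z) ≈ 40.08°, λ = atan2(p_y, p_x) ≈ -172.26°.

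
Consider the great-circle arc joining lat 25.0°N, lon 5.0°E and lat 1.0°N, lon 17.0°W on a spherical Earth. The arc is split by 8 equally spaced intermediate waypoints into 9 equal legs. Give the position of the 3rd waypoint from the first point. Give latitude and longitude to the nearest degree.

The haversine formula gives a central angle δ ≈ 0.559 rad (32.1°) between the endpoints.
Interpolate at f = 3/9 with slerp weights a = sin((1−f)δ)/sin δ ≈ 0.687, b = sin(fδ)/sin δ ≈ 0.349.
p = a·p₁ + b·p₂ ≈ (0.954, -0.048, 0.296); φ = arcsin(p_z) ≈ 17.23°, λ = atan2(p_y, p_x) ≈ -2.87°.

≈ lat 17°N, lon 3°W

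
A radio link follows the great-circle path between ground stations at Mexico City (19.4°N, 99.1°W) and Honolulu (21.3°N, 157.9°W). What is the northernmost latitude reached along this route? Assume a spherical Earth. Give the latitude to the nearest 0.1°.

The great circle lies in the plane with unit normal n̂ = (p₁ × p₂)/|p₁ × p₂|.
Here n̂_z ≈ -0.919; the vertex latitude is φ_max = arccos|n̂_z| ≈ 23.2°.
Check via Clairaut: cos φ_max = |cos φ₁| · sin C = cos(19.4°)·sin(77.1°) ≈ 0.919, again giving ≈ 23.2°.

≈ 23.2°N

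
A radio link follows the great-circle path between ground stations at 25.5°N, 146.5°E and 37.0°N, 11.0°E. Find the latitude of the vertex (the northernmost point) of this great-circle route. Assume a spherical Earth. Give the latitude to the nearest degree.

The great circle lies in the plane with unit normal n̂ = (p₁ × p₂)/|p₁ × p₂|.
Here n̂_z ≈ -0.523; the vertex latitude is φ_max = arccos|n̂_z| ≈ 58.5°.

≈ 58°N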